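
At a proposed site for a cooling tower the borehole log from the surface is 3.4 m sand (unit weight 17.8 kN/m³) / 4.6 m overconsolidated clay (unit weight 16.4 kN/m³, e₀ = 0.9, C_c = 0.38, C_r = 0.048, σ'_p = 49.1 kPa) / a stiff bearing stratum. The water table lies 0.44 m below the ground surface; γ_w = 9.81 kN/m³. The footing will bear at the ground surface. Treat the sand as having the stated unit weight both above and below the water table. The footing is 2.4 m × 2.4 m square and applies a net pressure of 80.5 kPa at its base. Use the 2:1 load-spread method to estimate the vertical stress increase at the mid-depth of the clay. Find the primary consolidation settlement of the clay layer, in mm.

Mid-depth of clay below the ground surface: z = 3.4 + 4.6/2 = 5.7 m.
Total vertical stress at mid-clay: σ_v = 17.8×3.4 + 16.4×2.3 = 98.24 kPa.
Pore pressure: u = 9.81×(5.7 − 0.44) = 51.601 kPa.
Initial effective stress: σ'_0 = σ_v − u = 98.24 − 51.601 = 46.639 kPa.
Stress increase at mid-clay by the 2:1 spreading method:
Δσ = qBL/((B+z)(L+z)) = 80.5×2.4×2.4/((2.4+5.7)(2.4+5.7)) = 7.0672 kPa
Final effective stress: σ'_f = 46.639 + 7.0672 = 53.706 kPa.
σ'_f = 53.706 > σ'_p = 49.1 kPa, so the stress path crosses the preconsolidation pressure — recompression up to σ'_p, then virgin compression beyond:
S_c = H/(1+e₀)·[C_r·log₁₀(σ'_p/σ'_0) + C_c·log₁₀(σ'_f/σ'_p)]
    = 4.6/1.9 × [0.048×log₁₀(49.1/46.639) + 0.38×log₁₀(53.706/49.1)]
    = 2.4211 × [0.0010719 + 0.014798] = 0.03842 m

S_c ≈ 38.4 mm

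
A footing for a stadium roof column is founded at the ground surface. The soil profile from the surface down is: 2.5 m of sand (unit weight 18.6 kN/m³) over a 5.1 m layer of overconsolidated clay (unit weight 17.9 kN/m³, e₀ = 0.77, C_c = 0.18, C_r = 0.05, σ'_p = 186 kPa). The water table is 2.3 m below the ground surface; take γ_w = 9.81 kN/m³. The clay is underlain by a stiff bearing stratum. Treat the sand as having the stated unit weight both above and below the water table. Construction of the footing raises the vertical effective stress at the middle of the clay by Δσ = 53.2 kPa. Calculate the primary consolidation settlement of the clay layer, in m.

S_c ≈ 0.0373 m

Mid-depth of clay below the ground surface: z = 2.5 + 5.1/2 = 5.05 m.
Total vertical stress at mid-clay: σ_v = 18.6×2.5 + 17.9×2.55 = 92.145 kPa.
Pore pressure: u = 9.81×(5.05 − 2.3) = 26.978 kPa.
Initial effective stress: σ'_0 = σ_v − u = 92.145 − 26.978 = 65.167 kPa.
Final effective stress: σ'_f = 65.167 + 53.2 = 118.37 kPa.
σ'_f = 118.37 ≤ σ'_p = 186 kPa, so the clay remains overconsolidated and only the recompression index applies:
S_c = C_r·H/(1+e₀)·log₁₀(σ'_f/σ'_0) = 0.05×5.1/1.77×log₁₀(118.37/65.167)
    = 0.14407 × 0.25921 = 0.03734 m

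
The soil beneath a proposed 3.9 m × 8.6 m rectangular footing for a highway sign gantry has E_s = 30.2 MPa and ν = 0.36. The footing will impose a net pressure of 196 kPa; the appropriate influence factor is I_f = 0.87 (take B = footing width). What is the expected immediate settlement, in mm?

S_e ≈ 19.2 mm

Immediate (elastic) settlement: S_e = q·B·(1−ν²)/E_s · I_f.
E_s = 30.2 MPa = 30200 kPa.
S_e = 196 × 3.9 × (1 − 0.36²) / 30200 × 0.87
    = 196 × 3.9 × 0.8704 / 30200 × 0.87
    = 0.01917 m = 19.17 mm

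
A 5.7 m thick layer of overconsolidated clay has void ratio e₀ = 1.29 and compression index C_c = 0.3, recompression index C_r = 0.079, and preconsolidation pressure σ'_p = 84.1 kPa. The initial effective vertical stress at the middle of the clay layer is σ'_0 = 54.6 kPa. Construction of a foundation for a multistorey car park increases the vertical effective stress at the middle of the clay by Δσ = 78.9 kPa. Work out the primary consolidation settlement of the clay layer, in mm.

S_c ≈ 187 mm

Final effective stress: σ'_f = 54.6 + 78.9 = 133.5 kPa.
σ'_f = 133.5 > σ'_p = 84.1 kPa, so the stress path crosses the preconsolidation pressure — recompression up to σ'_p, then virgin compression beyond:
S_c = H/(1+e₀)·[C_r·log₁₀(σ'_p/σ'_0) + C_c·log₁₀(σ'_f/σ'_p)]
    = 5.7/2.29 × [0.079×log₁₀(84.1/54.6) + 0.3×log₁₀(133.5/84.1)]
    = 2.4891 × [0.014821 + 0.060206] = 0.1867 m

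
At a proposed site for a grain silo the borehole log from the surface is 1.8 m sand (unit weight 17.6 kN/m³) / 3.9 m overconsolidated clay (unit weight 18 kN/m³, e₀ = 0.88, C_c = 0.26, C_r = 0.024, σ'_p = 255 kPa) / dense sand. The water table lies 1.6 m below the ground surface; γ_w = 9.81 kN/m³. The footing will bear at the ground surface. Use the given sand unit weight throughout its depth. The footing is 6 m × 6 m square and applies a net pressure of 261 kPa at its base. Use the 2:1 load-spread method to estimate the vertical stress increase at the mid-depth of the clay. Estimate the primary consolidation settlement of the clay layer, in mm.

S_c ≈ 24.9 mm

Mid-depth of clay below the ground surface: z = 1.8 + 3.9/2 = 3.75 m.
Total vertical stress at mid-clay: σ_v = 17.6×1.8 + 18×1.95 = 66.78 kPa.
Pore pressure: u = 9.81×(3.75 − 1.6) = 21.091 kPa.
Initial effective stress: σ'_0 = σ_v − u = 66.78 − 21.091 = 45.689 kPa.
Stress increase at mid-clay by the 2:1 spreading method:
Δσ = qBL/((B+z)(L+z)) = 261×6×6/((6+3.75)(6+3.75)) = 98.84 kPa
Final effective stress: σ'_f = 45.689 + 98.84 = 144.53 kPa.
σ'_f = 144.53 ≤ σ'_p = 255 kPa, so the clay remains overconsolidated and only the recompression index applies:
S_c = C_r·H/(1+e₀)·log₁₀(σ'_f/σ'_0) = 0.024×3.9/1.88×log₁₀(144.53/45.689)
    = 0.049788 × 0.50015 = 0.0249 m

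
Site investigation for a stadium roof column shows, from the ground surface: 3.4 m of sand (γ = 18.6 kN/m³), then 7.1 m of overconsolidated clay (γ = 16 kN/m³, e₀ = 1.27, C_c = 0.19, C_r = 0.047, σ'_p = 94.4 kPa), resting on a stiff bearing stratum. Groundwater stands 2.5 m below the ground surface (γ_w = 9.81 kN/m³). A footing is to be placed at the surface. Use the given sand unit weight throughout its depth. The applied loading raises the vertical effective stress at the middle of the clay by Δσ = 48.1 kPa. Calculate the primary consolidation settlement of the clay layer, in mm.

S_c ≈ 84.9 mm

Mid-depth of clay below the ground surface: z = 3.4 + 7.1/2 = 6.95 m.
Total vertical stress at mid-clay: σ_v = 18.6×3.4 + 16×3.55 = 120.04 kPa.
Pore pressure: u = 9.81×(6.95 − 2.5) = 43.655 kPa.
Initial effective stress: σ'_0 = σ_v − u = 120.04 − 43.655 = 76.385 kPa.
Final effective stress: σ'_f = 76.385 + 48.1 = 124.49 kPa.
σ'_f = 124.49 > σ'_p = 94.4 kPa, so the stress path crosses the preconsolidation pressure — recompression up to σ'_p, then virgin compression beyond:
S_c = H/(1+e₀)·[C_r·log₁₀(σ'_p/σ'_0) + C_c·log₁₀(σ'_f/σ'_p)]
    = 7.1/2.27 × [0.047×log₁₀(94.4/76.385) + 0.19×log₁₀(124.49/94.4)]
    = 3.1278 × [0.0043223 + 0.022831] = 0.08493 m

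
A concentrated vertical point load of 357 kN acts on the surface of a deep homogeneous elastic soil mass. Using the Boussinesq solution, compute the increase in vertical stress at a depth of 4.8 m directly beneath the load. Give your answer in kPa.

Δσ_z ≈ 7.4 kPa

Boussinesq vertical stress below a point load on an elastic half-space:
Δσ_z = 3P/(2πz²) · [1 + (r/z)²]^(−5/2)
r/z = 0/4.8 = 0; [1+(r/z)²]^(−5/2) = 1.
Δσ_z = 3×357/(2π×4.8²) × 1 = 7.3982 × 1 = 7.398 kPa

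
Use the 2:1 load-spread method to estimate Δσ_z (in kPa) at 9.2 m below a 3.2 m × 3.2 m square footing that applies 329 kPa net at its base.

By the 2:1 method the load spreads at 1 horizontal : 2 vertical, so at depth z the loaded area has grown by z in each plan dimension:
Δσ = qBL/((B+z)(L+z)) = 329×3.2×3.2/((3.2+9.2)(3.2+9.2)) = 21.911 kPa

Δσ_z ≈ 21.9 kPa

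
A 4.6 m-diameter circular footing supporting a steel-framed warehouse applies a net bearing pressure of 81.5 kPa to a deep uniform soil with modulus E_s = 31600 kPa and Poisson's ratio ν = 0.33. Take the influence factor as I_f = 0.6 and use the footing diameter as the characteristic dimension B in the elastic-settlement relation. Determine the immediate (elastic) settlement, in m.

S_e ≈ 0.00634 m

Immediate (elastic) settlement: S_e = q·B·(1−ν²)/E_s · I_f.
S_e = 81.5 × 4.6 × (1 − 0.33²) / 31600 × 0.6
    = 81.5 × 4.6 × 0.8911 / 31600 × 0.6
    = 0.006343 m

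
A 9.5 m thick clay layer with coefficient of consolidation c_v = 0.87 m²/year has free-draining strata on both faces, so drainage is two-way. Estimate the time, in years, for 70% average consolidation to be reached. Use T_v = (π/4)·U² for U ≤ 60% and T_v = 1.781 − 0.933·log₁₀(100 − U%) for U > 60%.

Drainage path length: H_d = H/2 = 4.75 m (double drainage).
U > 60%: T_v = 1.781 − 0.933·log₁₀(100 − 70) = 0.40285.
t = T_v·H_d²/c_v = 0.40285×4.75²/0.87 = 10.45 years.

t ≈ 10.4 years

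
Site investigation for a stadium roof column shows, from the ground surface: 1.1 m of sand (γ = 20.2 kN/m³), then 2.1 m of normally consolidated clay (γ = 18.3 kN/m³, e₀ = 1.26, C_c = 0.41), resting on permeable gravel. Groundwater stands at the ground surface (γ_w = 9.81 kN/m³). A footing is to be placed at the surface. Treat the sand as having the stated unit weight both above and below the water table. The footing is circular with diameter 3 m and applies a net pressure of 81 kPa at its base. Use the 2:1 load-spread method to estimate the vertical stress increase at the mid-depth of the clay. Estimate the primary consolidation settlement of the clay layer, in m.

Mid-depth of clay below the ground surface: z = 1.1 + 2.1/2 = 2.15 m.
Total vertical stress at mid-clay: σ_v = 20.2×1.1 + 18.3×1.05 = 41.435 kPa.
Pore pressure: u = 9.81×(2.15 − 0) = 21.091 kPa.
Initial effective stress: σ'_0 = σ_v − u = 41.435 − 21.091 = 20.344 kPa.
Stress increase at mid-clay by the 2:1 spreading method:
Δσ ≈ qD²/(D+z)² = 81×3²/(3+2.15)² = 27.486 kPa
Final effective stress: σ'_f = σ'_0 + Δσ = 20.344 + 27.486 = 47.83 kPa.
Normally consolidated clay, so the full stress increment lies on the virgin compression line:
S_c = C_c·H/(1+e₀)·log₁₀(σ'_f/σ'_0) = 0.41×2.1/(1+1.26)×log₁₀(47.83/20.344)
    = 0.38097 × 0.37126 = 0.1414 m

S_c ≈ 0.141 m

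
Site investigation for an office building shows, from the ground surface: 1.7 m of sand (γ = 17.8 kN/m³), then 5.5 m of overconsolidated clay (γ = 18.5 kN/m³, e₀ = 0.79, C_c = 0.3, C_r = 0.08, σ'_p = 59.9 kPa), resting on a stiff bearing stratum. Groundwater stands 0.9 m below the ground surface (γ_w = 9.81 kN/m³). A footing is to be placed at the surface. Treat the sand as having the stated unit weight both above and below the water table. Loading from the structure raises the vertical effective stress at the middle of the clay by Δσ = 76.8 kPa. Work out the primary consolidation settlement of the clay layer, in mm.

Mid-depth of clay below the ground surface: z = 1.7 + 5.5/2 = 4.45 m.
Total vertical stress at mid-clay: σ_v = 17.8×1.7 + 18.5×2.75 = 81.135 kPa.
Pore pressure: u = 9.81×(4.45 − 0.9) = 34.825 kPa.
Initial effective stress: σ'_0 = σ_v − u = 81.135 − 34.825 = 46.31 kPa.
Final effective stress: σ'_f = 46.31 + 76.8 = 123.11 kPa.
σ'_f = 123.11 > σ'_p = 59.9 kPa, so the stress path crosses the preconsolidation pressure — recompression up to σ'_p, then virgin compression beyond:
S_c = H/(1+e₀)·[C_r·log₁₀(σ'_p/σ'_0) + C_c·log₁₀(σ'_f/σ'_p)]
    = 5.5/1.79 × [0.08×log₁₀(59.9/46.31) + 0.3×log₁₀(123.11/59.9)]
    = 3.0726 × [0.0089402 + 0.09386] = 0.3159 m

S_c ≈ 316 mm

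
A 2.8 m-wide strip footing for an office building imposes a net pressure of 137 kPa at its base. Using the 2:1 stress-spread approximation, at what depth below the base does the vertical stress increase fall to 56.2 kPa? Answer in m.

2:1 spreading — at depth z the loaded area has grown by z in each plan dimension:
qB/(B+z) = Δσ_z ⇒ z = qB/Δσ_z − B = 137×2.8/56.2 − 2.8 = 4.026 m

z ≈ 4.03 m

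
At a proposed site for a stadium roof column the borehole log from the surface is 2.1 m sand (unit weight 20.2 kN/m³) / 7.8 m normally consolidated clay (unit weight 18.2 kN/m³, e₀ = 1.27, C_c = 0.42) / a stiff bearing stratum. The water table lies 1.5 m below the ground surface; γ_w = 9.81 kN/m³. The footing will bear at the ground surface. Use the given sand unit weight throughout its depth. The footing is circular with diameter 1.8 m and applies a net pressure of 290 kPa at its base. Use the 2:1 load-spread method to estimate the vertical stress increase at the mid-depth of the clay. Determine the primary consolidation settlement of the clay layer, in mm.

Mid-depth of clay below the ground surface: z = 2.1 + 7.8/2 = 6 m.
Total vertical stress at mid-clay: σ_v = 20.2×2.1 + 18.2×3.9 = 113.4 kPa.
Pore pressure: u = 9.81×(6 − 1.5) = 44.145 kPa.
Initial effective stress: σ'_0 = σ_v − u = 113.4 − 44.145 = 69.255 kPa.
Stress increase at mid-clay by the 2:1 spreading method:
Δσ ≈ qD²/(D+z)² = 290×1.8²/(1.8+6)² = 15.444 kPa
Final effective stress: σ'_f = σ'_0 + Δσ = 69.255 + 15.444 = 84.699 kPa.
Normally consolidated clay, so the full stress increment lies on the virgin compression line:
S_c = C_c·H/(1+e₀)·log₁₀(σ'_f/σ'_0) = 0.42×7.8/(1+1.27)×log₁₀(84.699/69.255)
    = 1.4432 × 0.087427 = 0.1262 m

S_c ≈ 126 mm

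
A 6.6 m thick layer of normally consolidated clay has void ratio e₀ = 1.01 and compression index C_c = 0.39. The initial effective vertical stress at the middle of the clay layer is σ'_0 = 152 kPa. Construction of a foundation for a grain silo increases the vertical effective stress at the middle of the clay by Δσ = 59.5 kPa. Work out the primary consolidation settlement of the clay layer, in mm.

S_c ≈ 184 mm

Final effective stress: σ'_f = σ'_0 + Δσ = 152 + 59.5 = 211.5 kPa.
Normally consolidated clay, so the full stress increment lies on the virgin compression line:
S_c = C_c·H/(1+e₀)·log₁₀(σ'_f/σ'_0) = 0.39×6.6/(1+1.01)×log₁₀(211.5/152)
    = 1.2806 × 0.14347 = 0.1837 m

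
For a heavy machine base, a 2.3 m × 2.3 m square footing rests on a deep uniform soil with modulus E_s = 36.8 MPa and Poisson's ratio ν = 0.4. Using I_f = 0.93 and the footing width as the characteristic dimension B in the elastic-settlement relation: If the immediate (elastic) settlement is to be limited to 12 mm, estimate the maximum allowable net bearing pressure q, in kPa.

E_s = 36.8 MPa = 36800 kPa.
S_e = q·B·(1−ν²)/E_s · I_f  ⇒  q = S_e·E_s / (B·(1−ν²)·I_f).
q = 0.012 × 36800 / (2.3 × 0.84 × 0.93) = 245.8 kPa

q ≈ 246 kPa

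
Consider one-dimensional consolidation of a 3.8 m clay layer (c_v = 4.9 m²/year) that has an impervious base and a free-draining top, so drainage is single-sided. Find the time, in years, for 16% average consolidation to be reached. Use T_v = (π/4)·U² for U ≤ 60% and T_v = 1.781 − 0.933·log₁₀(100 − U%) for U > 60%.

t ≈ 0.0593 years

Drainage path length: H_d = H = 3.8 m (single drainage).
U ≤ 60%: T_v = (π/4)·U² = (π/4)×0.16² = 0.020106.
t = T_v·H_d²/c_v = 0.020106×3.8²/4.9 = 0.05925 years.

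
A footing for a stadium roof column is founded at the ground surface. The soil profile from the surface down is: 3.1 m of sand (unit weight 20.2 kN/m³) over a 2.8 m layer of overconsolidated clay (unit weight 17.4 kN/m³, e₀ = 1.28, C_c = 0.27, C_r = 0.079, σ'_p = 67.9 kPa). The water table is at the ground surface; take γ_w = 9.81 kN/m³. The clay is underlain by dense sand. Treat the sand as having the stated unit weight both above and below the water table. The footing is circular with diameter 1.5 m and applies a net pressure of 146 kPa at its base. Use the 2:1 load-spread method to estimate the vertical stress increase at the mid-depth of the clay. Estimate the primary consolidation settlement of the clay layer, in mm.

Mid-depth of clay below the ground surface: z = 3.1 + 2.8/2 = 4.5 m.
Total vertical stress at mid-clay: σ_v = 20.2×3.1 + 17.4×1.4 = 86.98 kPa.
Pore pressure: u = 9.81×(4.5 − 0) = 44.145 kPa.
Initial effective stress: σ'_0 = σ_v − u = 86.98 − 44.145 = 42.835 kPa.
Stress increase at mid-clay by the 2:1 spreading method:
Δσ ≈ qD²/(D+z)² = 146×1.5²/(1.5+4.5)² = 9.125 kPa
Final effective stress: σ'_f = 42.835 + 9.125 = 51.96 kPa.
σ'_f = 51.96 ≤ σ'_p = 67.9 kPa, so the clay remains overconsolidated and only the recompression index applies:
S_c = C_r·H/(1+e₀)·log₁₀(σ'_f/σ'_0) = 0.079×2.8/2.28×log₁₀(51.96/42.835)
    = 0.09702 × 0.08387 = 0.008137 m

S_c ≈ 8.14 mm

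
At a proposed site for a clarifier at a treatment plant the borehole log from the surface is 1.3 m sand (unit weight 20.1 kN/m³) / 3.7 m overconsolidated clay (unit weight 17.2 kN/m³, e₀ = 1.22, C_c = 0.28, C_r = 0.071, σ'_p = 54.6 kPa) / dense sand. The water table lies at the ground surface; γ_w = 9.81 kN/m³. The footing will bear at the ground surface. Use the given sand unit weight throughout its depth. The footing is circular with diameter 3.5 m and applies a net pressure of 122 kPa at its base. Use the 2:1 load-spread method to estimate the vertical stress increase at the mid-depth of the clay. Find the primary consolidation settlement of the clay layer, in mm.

Mid-depth of clay below the ground surface: z = 1.3 + 3.7/2 = 3.15 m.
Total vertical stress at mid-clay: σ_v = 20.1×1.3 + 17.2×1.85 = 57.95 kPa.
Pore pressure: u = 9.81×(3.15 − 0) = 30.902 kPa.
Initial effective stress: σ'_0 = σ_v − u = 57.95 − 30.902 = 27.048 kPa.
Stress increase at mid-clay by the 2:1 spreading method:
Δσ ≈ qD²/(D+z)² = 122×3.5²/(3.5+3.15)² = 33.795 kPa
Final effective stress: σ'_f = 27.048 + 33.795 = 60.843 kPa.
σ'_f = 60.843 > σ'_p = 54.6 kPa, so the stress path crosses the preconsolidation pressure — recompression up to σ'_p, then virgin compression beyond:
S_c = H/(1+e₀)·[C_r·log₁₀(σ'_p/σ'_0) + C_c·log₁₀(σ'_f/σ'_p)]
    = 3.7/2.22 × [0.071×log₁₀(54.6/27.048) + 0.28×log₁₀(60.843/54.6)]
    = 1.6667 × [0.021659 + 0.013165] = 0.05804 m

S_c ≈ 58 mm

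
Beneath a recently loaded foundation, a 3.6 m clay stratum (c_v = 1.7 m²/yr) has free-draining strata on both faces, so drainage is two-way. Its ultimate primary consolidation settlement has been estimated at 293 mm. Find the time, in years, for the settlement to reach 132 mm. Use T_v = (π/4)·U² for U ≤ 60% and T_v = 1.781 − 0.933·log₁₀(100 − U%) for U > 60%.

t ≈ 0.304 years

Drainage path length: H_d = H/2 = 1.8 m (double drainage).
U = S(t)/S_ult = 132/293 = 0.4505.
U ≤ 60%: T_v = (π/4)·U² = (π/4)×0.45051² = 0.15941.
t = T_v·H_d²/c_v = 0.15941×1.8²/1.7 = 0.3038 years.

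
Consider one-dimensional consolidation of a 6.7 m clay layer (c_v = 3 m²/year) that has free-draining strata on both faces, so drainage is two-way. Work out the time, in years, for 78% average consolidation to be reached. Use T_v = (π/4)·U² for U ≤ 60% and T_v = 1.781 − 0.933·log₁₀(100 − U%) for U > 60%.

t ≈ 1.98 years

Drainage path length: H_d = H/2 = 3.35 m (double drainage).
U > 60%: T_v = 1.781 − 0.933·log₁₀(100 − 78) = 0.52852.
t = T_v·H_d²/c_v = 0.52852×3.35²/3 = 1.977 years.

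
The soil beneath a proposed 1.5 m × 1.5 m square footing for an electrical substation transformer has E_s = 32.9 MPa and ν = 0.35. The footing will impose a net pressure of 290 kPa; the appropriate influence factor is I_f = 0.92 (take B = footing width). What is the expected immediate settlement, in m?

Immediate (elastic) settlement: S_e = q·B·(1−ν²)/E_s · I_f.
E_s = 32.9 MPa = 32900 kPa.
S_e = 290 × 1.5 × (1 − 0.35²) / 32900 × 0.92
    = 290 × 1.5 × 0.8775 / 32900 × 0.92
    = 0.01067 m

S_e ≈ 0.0107 m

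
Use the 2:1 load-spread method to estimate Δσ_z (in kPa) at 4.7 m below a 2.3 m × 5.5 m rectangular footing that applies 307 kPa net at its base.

By the 2:1 method the load spreads at 1 horizontal : 2 vertical, so at depth z the loaded area has grown by z in each plan dimension:
Δσ = qBL/((B+z)(L+z)) = 307×2.3×5.5/((2.3+4.7)(5.5+4.7)) = 54.391 kPa

Δσ_z ≈ 54.4 kPa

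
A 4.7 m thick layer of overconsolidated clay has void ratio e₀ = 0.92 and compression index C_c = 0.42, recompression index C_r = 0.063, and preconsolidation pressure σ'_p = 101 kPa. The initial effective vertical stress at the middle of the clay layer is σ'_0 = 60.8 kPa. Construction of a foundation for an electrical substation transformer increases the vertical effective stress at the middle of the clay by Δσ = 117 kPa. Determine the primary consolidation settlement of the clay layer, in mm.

Final effective stress: σ'_f = 60.8 + 117 = 177.8 kPa.
σ'_f = 177.8 > σ'_p = 101 kPa, so the stress path crosses the preconsolidation pressure — recompression up to σ'_p, then virgin compression beyond:
S_c = H/(1+e₀)·[C_r·log₁₀(σ'_p/σ'_0) + C_c·log₁₀(σ'_f/σ'_p)]
    = 4.7/1.92 × [0.063×log₁₀(101/60.8) + 0.42×log₁₀(177.8/101)]
    = 2.4479 × [0.013886 + 0.10316] = 0.2865 m

S_c ≈ 287 mm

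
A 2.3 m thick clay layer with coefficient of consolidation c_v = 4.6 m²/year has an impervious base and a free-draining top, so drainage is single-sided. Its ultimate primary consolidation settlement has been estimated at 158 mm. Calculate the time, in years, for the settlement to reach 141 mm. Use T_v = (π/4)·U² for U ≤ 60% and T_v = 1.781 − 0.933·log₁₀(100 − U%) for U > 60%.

t ≈ 0.941 years

Drainage path length: H_d = H = 2.3 m (single drainage).
U = S(t)/S_ult = 141/158 = 0.8924.
U > 60%: T_v = 1.781 − 0.933·log₁₀(100 − 89.241) = 0.81834.
t = T_v·H_d²/c_v = 0.81834×2.3²/4.6 = 0.9411 years.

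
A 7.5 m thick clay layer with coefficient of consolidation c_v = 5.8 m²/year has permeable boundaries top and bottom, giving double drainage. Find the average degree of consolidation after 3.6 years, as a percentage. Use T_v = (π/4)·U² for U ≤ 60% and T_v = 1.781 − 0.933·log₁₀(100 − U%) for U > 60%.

Drainage path length: H_d = H/2 = 3.75 m (double drainage).
T_v = c_v·t/H_d² = 5.8×3.6/3.75² = 1.4848.
T_v = 1.4848 corresponds to the U > 60% branch:
U = 1 − 10^((1.781 − T_v)/0.933)/100 = 0.9792

U ≈ 97.9 %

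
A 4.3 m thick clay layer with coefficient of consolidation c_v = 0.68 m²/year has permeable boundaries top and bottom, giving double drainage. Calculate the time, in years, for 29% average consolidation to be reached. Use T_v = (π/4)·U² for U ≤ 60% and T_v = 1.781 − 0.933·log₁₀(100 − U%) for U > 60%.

Drainage path length: H_d = H/2 = 2.15 m (double drainage).
U ≤ 60%: T_v = (π/4)·U² = (π/4)×0.29² = 0.066052.
t = T_v·H_d²/c_v = 0.066052×2.15²/0.68 = 0.449 years.

t ≈ 0.449 years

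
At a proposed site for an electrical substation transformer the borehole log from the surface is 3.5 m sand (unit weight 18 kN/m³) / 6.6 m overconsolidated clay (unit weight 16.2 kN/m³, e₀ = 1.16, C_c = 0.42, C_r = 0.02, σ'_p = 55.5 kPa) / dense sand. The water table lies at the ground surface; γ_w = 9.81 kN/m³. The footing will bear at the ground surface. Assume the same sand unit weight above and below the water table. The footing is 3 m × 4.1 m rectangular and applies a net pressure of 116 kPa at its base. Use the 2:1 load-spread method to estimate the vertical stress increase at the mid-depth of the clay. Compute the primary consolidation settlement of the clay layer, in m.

Mid-depth of clay below the ground surface: z = 3.5 + 6.6/2 = 6.8 m.
Total vertical stress at mid-clay: σ_v = 18×3.5 + 16.2×3.3 = 116.46 kPa.
Pore pressure: u = 9.81×(6.8 − 0) = 66.708 kPa.
Initial effective stress: σ'_0 = σ_v − u = 116.46 − 66.708 = 49.752 kPa.
Stress increase at mid-clay by the 2:1 spreading method:
Δσ = qBL/((B+z)(L+z)) = 116×3×4.1/((3+6.8)(4.1+6.8)) = 13.357 kPa
Final effective stress: σ'_f = 49.752 + 13.357 = 63.109 kPa.
σ'_f = 63.109 > σ'_p = 55.5 kPa, so the stress path crosses the preconsolidation pressure — recompression up to σ'_p, then virgin compression beyond:
S_c = H/(1+e₀)·[C_r·log₁₀(σ'_p/σ'_0) + C_c·log₁₀(σ'_f/σ'_p)]
    = 6.6/2.16 × [0.02×log₁₀(55.5/49.752) + 0.42×log₁₀(63.109/55.5)]
    = 3.0556 × [0.00094965 + 0.023435] = 0.07451 m

S_c ≈ 0.0745 m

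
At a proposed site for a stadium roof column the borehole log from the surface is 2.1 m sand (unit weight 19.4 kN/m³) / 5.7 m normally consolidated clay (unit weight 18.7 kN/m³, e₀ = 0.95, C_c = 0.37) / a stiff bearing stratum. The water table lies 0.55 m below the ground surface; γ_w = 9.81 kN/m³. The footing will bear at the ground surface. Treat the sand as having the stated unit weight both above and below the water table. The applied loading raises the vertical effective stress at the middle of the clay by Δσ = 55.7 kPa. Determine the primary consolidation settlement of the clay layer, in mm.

S_c ≈ 347 mm

Mid-depth of clay below the ground surface: z = 2.1 + 5.7/2 = 4.95 m.
Total vertical stress at mid-clay: σ_v = 19.4×2.1 + 18.7×2.85 = 94.035 kPa.
Pore pressure: u = 9.81×(4.95 − 0.55) = 43.164 kPa.
Initial effective stress: σ'_0 = σ_v − u = 94.035 − 43.164 = 50.871 kPa.
Final effective stress: σ'_f = σ'_0 + Δσ = 50.871 + 55.7 = 106.57 kPa.
Normally consolidated clay, so the full stress increment lies on the virgin compression line:
S_c = C_c·H/(1+e₀)·log₁₀(σ'_f/σ'_0) = 0.37×5.7/(1+0.95)×log₁₀(106.57/50.871)
    = 1.0815 × 0.32116 = 0.3473 m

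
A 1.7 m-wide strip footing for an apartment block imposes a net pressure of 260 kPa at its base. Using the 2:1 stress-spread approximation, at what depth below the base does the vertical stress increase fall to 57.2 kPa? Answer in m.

2:1 spreading — at depth z the loaded area has grown by z in each plan dimension:
qB/(B+z) = Δσ_z ⇒ z = qB/Δσ_z − B = 260×1.7/57.2 − 1.7 = 6.027 m

z ≈ 6.03 m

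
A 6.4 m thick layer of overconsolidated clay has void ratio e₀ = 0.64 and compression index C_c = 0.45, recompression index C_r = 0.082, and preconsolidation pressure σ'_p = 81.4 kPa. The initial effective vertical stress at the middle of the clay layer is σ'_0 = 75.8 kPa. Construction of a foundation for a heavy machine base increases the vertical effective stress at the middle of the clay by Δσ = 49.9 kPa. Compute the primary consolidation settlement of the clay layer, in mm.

Final effective stress: σ'_f = 75.8 + 49.9 = 125.7 kPa.
σ'_f = 125.7 > σ'_p = 81.4 kPa, so the stress path crosses the preconsolidation pressure — recompression up to σ'_p, then virgin compression beyond:
S_c = H/(1+e₀)·[C_r·log₁₀(σ'_p/σ'_0) + C_c·log₁₀(σ'_f/σ'_p)]
    = 6.4/1.64 × [0.082×log₁₀(81.4/75.8) + 0.45×log₁₀(125.7/81.4)]
    = 3.9024 × [0.0025383 + 0.08492] = 0.3413 m

S_c ≈ 341 mm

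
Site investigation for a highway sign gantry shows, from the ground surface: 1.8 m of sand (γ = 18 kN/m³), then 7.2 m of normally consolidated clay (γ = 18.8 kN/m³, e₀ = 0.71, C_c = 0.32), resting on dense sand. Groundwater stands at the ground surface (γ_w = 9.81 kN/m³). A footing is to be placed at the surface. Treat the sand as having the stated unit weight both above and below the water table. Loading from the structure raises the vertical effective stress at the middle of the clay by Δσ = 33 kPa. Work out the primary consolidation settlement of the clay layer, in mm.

S_c ≈ 311 mm

Mid-depth of clay below the ground surface: z = 1.8 + 7.2/2 = 5.4 m.
Total vertical stress at mid-clay: σ_v = 18×1.8 + 18.8×3.6 = 100.08 kPa.
Pore pressure: u = 9.81×(5.4 − 0) = 52.974 kPa.
Initial effective stress: σ'_0 = σ_v − u = 100.08 − 52.974 = 47.106 kPa.
Final effective stress: σ'_f = σ'_0 + Δσ = 47.106 + 33 = 80.106 kPa.
Normally consolidated clay, so the full stress increment lies on the virgin compression line:
S_c = C_c·H/(1+e₀)·log₁₀(σ'_f/σ'_0) = 0.32×7.2/(1+0.71)×log₁₀(80.106/47.106)
    = 1.3474 × 0.23059 = 0.3107 m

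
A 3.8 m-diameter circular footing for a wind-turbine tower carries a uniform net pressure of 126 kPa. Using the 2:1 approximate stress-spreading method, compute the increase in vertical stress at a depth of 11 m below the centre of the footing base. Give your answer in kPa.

Δσ_z ≈ 8.31 kPa

By the 2:1 method the load spreads at 1 horizontal : 2 vertical, so at depth z the loaded area has grown by z in each plan dimension:
Δσ ≈ qD²/(D+z)² = 126×3.8²/(3.8+11)² = 8.3064 kPa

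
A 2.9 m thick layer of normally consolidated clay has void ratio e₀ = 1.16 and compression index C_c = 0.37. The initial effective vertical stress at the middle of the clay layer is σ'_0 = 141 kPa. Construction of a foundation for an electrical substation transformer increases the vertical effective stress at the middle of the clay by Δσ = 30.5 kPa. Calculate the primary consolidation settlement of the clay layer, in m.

Final effective stress: σ'_f = σ'_0 + Δσ = 141 + 30.5 = 171.5 kPa.
Normally consolidated clay, so the full stress increment lies on the virgin compression line:
S_c = C_c·H/(1+e₀)·log₁₀(σ'_f/σ'_0) = 0.37×2.9/(1+1.16)×log₁₀(171.5/141)
    = 0.49676 × 0.085045 = 0.04225 m

S_c ≈ 0.0422 m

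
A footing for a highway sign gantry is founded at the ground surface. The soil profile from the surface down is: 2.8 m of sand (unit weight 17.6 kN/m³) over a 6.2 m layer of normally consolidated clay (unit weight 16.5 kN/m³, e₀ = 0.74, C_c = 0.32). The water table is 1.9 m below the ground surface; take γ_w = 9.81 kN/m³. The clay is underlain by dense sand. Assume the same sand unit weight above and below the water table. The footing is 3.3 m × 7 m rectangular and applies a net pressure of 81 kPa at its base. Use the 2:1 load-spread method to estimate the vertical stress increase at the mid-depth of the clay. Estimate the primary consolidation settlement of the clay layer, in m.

Mid-depth of clay below the ground surface: z = 2.8 + 6.2/2 = 5.9 m.
Total vertical stress at mid-clay: σ_v = 17.6×2.8 + 16.5×3.1 = 100.43 kPa.
Pore pressure: u = 9.81×(5.9 − 1.9) = 39.24 kPa.
Initial effective stress: σ'_0 = σ_v − u = 100.43 − 39.24 = 61.19 kPa.
Stress increase at mid-clay by the 2:1 spreading method:
Δσ = qBL/((B+z)(L+z)) = 81×3.3×7/((3.3+5.9)(7+5.9)) = 15.766 kPa
Final effective stress: σ'_f = σ'_0 + Δσ = 61.19 + 15.766 = 76.956 kPa.
Normally consolidated clay, so the full stress increment lies on the virgin compression line:
S_c = C_c·H/(1+e₀)·log₁₀(σ'_f/σ'_0) = 0.32×6.2/(1+0.74)×log₁₀(76.956/61.19)
    = 1.1402 × 0.099562 = 0.1135 m

S_c ≈ 0.114 m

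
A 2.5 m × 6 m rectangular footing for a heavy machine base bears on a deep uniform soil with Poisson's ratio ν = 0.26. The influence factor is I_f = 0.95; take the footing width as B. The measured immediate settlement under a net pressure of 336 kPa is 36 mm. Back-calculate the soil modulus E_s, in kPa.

E_s ≈ 20700 kPa

S_e = q·B·(1−ν²)/E_s · I_f  ⇒  E_s = q·B·(1−ν²)·I_f / S_e.
E_s = 336 × 2.5 × 0.9324 × 0.95 / 0.036 = 20670 kPa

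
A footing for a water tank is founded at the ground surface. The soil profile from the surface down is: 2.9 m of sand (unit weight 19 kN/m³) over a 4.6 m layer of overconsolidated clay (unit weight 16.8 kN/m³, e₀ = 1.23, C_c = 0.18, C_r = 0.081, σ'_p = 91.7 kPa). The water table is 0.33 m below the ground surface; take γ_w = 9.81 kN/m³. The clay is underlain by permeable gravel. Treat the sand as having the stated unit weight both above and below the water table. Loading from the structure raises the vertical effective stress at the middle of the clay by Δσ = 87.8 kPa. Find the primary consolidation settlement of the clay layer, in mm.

Mid-depth of clay below the ground surface: z = 2.9 + 4.6/2 = 5.2 m.
Total vertical stress at mid-clay: σ_v = 19×2.9 + 16.8×2.3 = 93.74 kPa.
Pore pressure: u = 9.81×(5.2 − 0.33) = 47.775 kPa.
Initial effective stress: σ'_0 = σ_v − u = 93.74 − 47.775 = 45.965 kPa.
Final effective stress: σ'_f = 45.965 + 87.8 = 133.76 kPa.
σ'_f = 133.76 > σ'_p = 91.7 kPa, so the stress path crosses the preconsolidation pressure — recompression up to σ'_p, then virgin compression beyond:
S_c = H/(1+e₀)·[C_r·log₁₀(σ'_p/σ'_0) + C_c·log₁₀(σ'_f/σ'_p)]
    = 4.6/2.23 × [0.081×log₁₀(91.7/45.965) + 0.18×log₁₀(133.76/91.7)]
    = 2.0628 × [0.024295 + 0.029512] = 0.111 m

S_c ≈ 111 mm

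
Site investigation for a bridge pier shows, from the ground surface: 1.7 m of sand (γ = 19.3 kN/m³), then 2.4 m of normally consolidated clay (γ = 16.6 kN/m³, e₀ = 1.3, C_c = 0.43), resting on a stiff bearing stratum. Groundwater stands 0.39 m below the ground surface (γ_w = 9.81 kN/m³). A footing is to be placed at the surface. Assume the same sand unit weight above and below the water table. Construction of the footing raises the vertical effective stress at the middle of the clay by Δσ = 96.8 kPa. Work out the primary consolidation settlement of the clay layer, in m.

S_c ≈ 0.291 m

Mid-depth of clay below the ground surface: z = 1.7 + 2.4/2 = 2.9 m.
Total vertical stress at mid-clay: σ_v = 19.3×1.7 + 16.6×1.2 = 52.73 kPa.
Pore pressure: u = 9.81×(2.9 − 0.39) = 24.623 kPa.
Initial effective stress: σ'_0 = σ_v − u = 52.73 − 24.623 = 28.107 kPa.
Final effective stress: σ'_f = σ'_0 + Δσ = 28.107 + 96.8 = 124.91 kPa.
Normally consolidated clay, so the full stress increment lies on the virgin compression line:
S_c = C_c·H/(1+e₀)·log₁₀(σ'_f/σ'_0) = 0.43×2.4/(1+1.3)×log₁₀(124.91/28.107)
    = 0.4487 × 0.64778 = 0.2907 m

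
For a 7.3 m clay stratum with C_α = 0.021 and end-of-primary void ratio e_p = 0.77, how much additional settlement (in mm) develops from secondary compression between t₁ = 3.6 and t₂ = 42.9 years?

Secondary compression: S_s = C_α·H/(1+e_p)·log₁₀(t₂/t₁)
S_s = 0.021×7.3/(1+0.77)×log₁₀(42.9/3.6)
    = 0.08661 × 1.076 = 0.09321 m

S_s ≈ 93.2 mm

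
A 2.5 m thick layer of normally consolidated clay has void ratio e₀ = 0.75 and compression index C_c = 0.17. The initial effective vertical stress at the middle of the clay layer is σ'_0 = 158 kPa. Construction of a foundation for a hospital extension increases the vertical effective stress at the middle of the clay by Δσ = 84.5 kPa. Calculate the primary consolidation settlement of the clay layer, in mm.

Final effective stress: σ'_f = σ'_0 + Δσ = 158 + 84.5 = 242.5 kPa.
Normally consolidated clay, so the full stress increment lies on the virgin compression line:
S_c = C_c·H/(1+e₀)·log₁₀(σ'_f/σ'_0) = 0.17×2.5/(1+0.75)×log₁₀(242.5/158)
    = 0.24286 × 0.18605 = 0.04518 m

S_c ≈ 45.2 mm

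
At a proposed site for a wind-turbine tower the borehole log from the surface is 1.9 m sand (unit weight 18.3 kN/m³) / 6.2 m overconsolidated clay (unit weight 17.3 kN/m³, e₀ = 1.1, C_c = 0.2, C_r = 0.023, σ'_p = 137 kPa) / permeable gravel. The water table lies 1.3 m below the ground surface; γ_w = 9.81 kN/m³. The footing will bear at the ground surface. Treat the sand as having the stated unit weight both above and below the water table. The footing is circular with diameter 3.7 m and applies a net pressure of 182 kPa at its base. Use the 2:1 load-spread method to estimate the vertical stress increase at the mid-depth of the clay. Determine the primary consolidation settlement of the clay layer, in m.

Mid-depth of clay below the ground surface: z = 1.9 + 6.2/2 = 5 m.
Total vertical stress at mid-clay: σ_v = 18.3×1.9 + 17.3×3.1 = 88.4 kPa.
Pore pressure: u = 9.81×(5 − 1.3) = 36.297 kPa.
Initial effective stress: σ'_0 = σ_v − u = 88.4 − 36.297 = 52.103 kPa.
Stress increase at mid-clay by the 2:1 spreading method:
Δσ ≈ qD²/(D+z)² = 182×3.7²/(3.7+5)² = 32.918 kPa
Final effective stress: σ'_f = 52.103 + 32.918 = 85.021 kPa.
σ'_f = 85.021 ≤ σ'_p = 137 kPa, so the clay remains overconsolidated and only the recompression index applies:
S_c = C_r·H/(1+e₀)·log₁₀(σ'_f/σ'_0) = 0.023×6.2/2.1×log₁₀(85.021/52.103)
    = 0.067905 × 0.21266 = 0.01444 m

S_c ≈ 0.0144 m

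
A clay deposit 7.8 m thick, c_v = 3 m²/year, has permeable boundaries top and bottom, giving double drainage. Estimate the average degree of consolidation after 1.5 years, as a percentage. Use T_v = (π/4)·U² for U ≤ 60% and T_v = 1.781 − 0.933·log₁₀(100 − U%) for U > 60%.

Drainage path length: H_d = H/2 = 3.9 m (double drainage).
T_v = c_v·t/H_d² = 3×1.5/3.9² = 0.29586.
T_v = 0.29586 corresponds to the U > 60% branch:
U = 1 − 10^((1.781 − T_v)/0.933)/100 = 0.6093

U ≈ 60.9 %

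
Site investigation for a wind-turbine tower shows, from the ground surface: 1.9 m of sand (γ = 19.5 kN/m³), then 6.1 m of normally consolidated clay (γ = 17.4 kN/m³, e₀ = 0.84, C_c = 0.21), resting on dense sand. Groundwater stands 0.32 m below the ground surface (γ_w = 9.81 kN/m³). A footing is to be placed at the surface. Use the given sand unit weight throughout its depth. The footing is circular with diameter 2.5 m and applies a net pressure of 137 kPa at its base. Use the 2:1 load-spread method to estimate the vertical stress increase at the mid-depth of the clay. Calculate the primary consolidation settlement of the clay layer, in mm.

Mid-depth of clay below the ground surface: z = 1.9 + 6.1/2 = 4.95 m.
Total vertical stress at mid-clay: σ_v = 19.5×1.9 + 17.4×3.05 = 90.12 kPa.
Pore pressure: u = 9.81×(4.95 − 0.32) = 45.42 kPa.
Initial effective stress: σ'_0 = σ_v − u = 90.12 − 45.42 = 44.7 kPa.
Stress increase at mid-clay by the 2:1 spreading method:
Δσ ≈ qD²/(D+z)² = 137×2.5²/(2.5+4.95)² = 15.427 kPa
Final effective stress: σ'_f = σ'_0 + Δσ = 44.7 + 15.427 = 60.127 kPa.
Normally consolidated clay, so the full stress increment lies on the virgin compression line:
S_c = C_c·H/(1+e₀)·log₁₀(σ'_f/σ'_0) = 0.21×6.1/(1+0.84)×log₁₀(60.127/44.7)
    = 0.6962 × 0.12876 = 0.08964 m

S_c ≈ 89.6 mm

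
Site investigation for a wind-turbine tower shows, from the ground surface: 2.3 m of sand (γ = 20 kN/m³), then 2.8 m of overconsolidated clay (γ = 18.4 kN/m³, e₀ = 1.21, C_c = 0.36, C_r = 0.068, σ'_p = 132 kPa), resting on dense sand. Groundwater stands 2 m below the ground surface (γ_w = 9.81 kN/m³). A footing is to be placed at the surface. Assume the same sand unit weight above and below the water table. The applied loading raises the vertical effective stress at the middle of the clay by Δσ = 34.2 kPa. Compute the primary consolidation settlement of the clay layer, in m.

S_c ≈ 0.0181 m

Mid-depth of clay below the ground surface: z = 2.3 + 2.8/2 = 3.7 m.
Total vertical stress at mid-clay: σ_v = 20×2.3 + 18.4×1.4 = 71.76 kPa.
Pore pressure: u = 9.81×(3.7 − 2) = 16.677 kPa.
Initial effective stress: σ'_0 = σ_v − u = 71.76 − 16.677 = 55.083 kPa.
Final effective stress: σ'_f = 55.083 + 34.2 = 89.283 kPa.
σ'_f = 89.283 ≤ σ'_p = 132 kPa, so the clay remains overconsolidated and only the recompression index applies:
S_c = C_r·H/(1+e₀)·log₁₀(σ'_f/σ'_0) = 0.068×2.8/2.21×log₁₀(89.283/55.083)
    = 0.086156 × 0.20975 = 0.01807 m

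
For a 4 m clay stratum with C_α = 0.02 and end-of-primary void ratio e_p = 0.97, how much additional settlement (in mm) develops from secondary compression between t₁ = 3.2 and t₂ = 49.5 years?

S_s ≈ 48.3 mm

Secondary compression: S_s = C_α·H/(1+e_p)·log₁₀(t₂/t₁)
S_s = 0.02×4/(1+0.97)×log₁₀(49.5/3.2)
    = 0.04061 × 1.189 = 0.0483 m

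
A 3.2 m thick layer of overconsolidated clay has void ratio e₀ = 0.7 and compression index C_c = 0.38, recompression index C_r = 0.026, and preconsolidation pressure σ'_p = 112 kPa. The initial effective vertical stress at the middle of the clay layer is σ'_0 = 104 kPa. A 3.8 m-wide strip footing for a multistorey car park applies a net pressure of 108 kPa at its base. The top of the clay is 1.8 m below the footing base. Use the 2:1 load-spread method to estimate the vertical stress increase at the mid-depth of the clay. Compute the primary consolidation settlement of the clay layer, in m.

S_c ≈ 0.114 m

Mid-depth of clay below the footing base: z = 1.8 + 3.2/2 = 3.4 m.
Stress increase at mid-clay by the 2:1 spreading method:
Δσ = qB/(B+z) = 108×3.8/(3.8+3.4) = 57 kPa
Final effective stress: σ'_f = 104 + 57 = 161 kPa.
σ'_f = 161 > σ'_p = 112 kPa, so the stress path crosses the preconsolidation pressure — recompression up to σ'_p, then virgin compression beyond:
S_c = H/(1+e₀)·[C_r·log₁₀(σ'_p/σ'_0) + C_c·log₁₀(σ'_f/σ'_p)]
    = 3.2/1.7 × [0.026×log₁₀(112/104) + 0.38×log₁₀(161/112)]
    = 1.8824 × [0.0008368 + 0.059891] = 0.1143 m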